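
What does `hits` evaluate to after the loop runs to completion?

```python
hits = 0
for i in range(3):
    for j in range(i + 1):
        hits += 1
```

Let's trace through this code step by step.

Initialize: hits = 0
Entering loop: for i in range(3):
After iteration 1: i = 0, hits = 1, j = 0
After iteration 2: i = 1, hits = 3, j = 1
After iteration 3: i = 2, hits = 6, j = 2
Loop ends.

Final answer: 6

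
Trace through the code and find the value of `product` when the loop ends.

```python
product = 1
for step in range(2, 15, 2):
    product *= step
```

Let's trace through this code step by step.

Initialize: product = 1
Entering loop: for step in range(2, 15, 2):
After iteration 1: step = 2, product = 2
After iteration 2: step = 4, product = 8
After iteration 3: step = 6, product = 48
After iteration 4: step = 8, product = 384
After iteration 5: step = 10, product = 3840
After iteration 6: step = 12, product = 46080
After iteration 7: step = 14, product = 645120
Loop ends.

Final answer: 645120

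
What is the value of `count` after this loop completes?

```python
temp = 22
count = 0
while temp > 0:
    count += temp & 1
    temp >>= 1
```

Let's trace through this code step by step.

Initialize: temp = 22
Initialize: count = 0
Entering loop: while temp > 0:
After iteration 1: temp = 11, count = 0
After iteration 2: temp = 5, count = 1
After iteration 3: temp = 2, count = 2
After iteration 4: temp = 1, count = 2
After iteration 5: temp = 0, count = 3
Loop ends.

Final answer: 3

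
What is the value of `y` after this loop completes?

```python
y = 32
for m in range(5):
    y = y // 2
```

Let's trace through this code step by step.

Initialize: y = 32
Entering loop: for m in range(5):
After iteration 1: m = 0, y = 16
After iteration 2: m = 1, y = 8
After iteration 3: m = 2, y = 4
After iteration 4: m = 3, y = 2
After iteration 5: m = 4, y = 1
Loop ends.

Final answer: 1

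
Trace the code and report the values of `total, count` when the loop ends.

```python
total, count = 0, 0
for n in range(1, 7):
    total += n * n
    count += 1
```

Let's trace through this code step by step.

Initialize: total = 0
Initialize: count = 0
Entering loop: for n in range(1, 7):
After iteration 1: n = 1, total = 1, count = 1
After iteration 2: n = 2, total = 5, count = 2
After iteration 3: n = 3, total = 14, count = 3
After iteration 4: n = 4, total = 30, count = 4
After iteration 5: n = 5, total = 55, count = 5
After iteration 6: n = 6, total = 91, count = 6
Loop ends.

Final answer: 91, 6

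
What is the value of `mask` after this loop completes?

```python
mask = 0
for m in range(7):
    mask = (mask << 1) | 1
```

Let's trace through this code step by step.

Initialize: mask = 0
Entering loop: for m in range(7):
After iteration 1: m = 0, mask = 1
After iteration 2: m = 1, mask = 3
After iteration 3: m = 2, mask = 7
After iteration 4: m = 3, mask = 15
After iteration 5: m = 4, mask = 31
After iteration 6: m = 5, mask = 63
After iteration 7: m = 6, mask = 127
Loop ends.

Final answer: 127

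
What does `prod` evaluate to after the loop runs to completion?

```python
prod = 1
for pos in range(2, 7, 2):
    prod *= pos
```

Let's trace through this code step by step.

Initialize: prod = 1
Entering loop: for pos in range(2, 7, 2):
After iteration 1: pos = 2, prod = 2
After iteration 2: pos = 4, prod = 8
After iteration 3: pos = 6, prod = 48
Loop ends.

Final answer: 48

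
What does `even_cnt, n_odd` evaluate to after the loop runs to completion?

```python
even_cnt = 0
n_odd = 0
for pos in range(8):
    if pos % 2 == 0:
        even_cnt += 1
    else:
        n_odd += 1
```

Let's trace through this code step by step.

Initialize: even_cnt = 0
Initialize: n_odd = 0
Entering loop: for pos in range(8):
After iteration 1: pos = 0, even_cnt = 1, n_odd = 0
After iteration 2: pos = 1, even_cnt = 1, n_odd = 1
After iteration 3: pos = 2, even_cnt = 2, n_odd = 1
After iteration 4: pos = 3, even_cnt = 2, n_odd = 2
After iteration 5: pos = 4, even_cnt = 3, n_odd = 2
After iteration 6: pos = 5, even_cnt = 3, n_odd = 3
After iteration 7: pos = 6, even_cnt = 4, n_odd = 3
After iteration 8: pos = 7, even_cnt = 4, n_odd = 4
Loop ends.

Final answer: 4, 4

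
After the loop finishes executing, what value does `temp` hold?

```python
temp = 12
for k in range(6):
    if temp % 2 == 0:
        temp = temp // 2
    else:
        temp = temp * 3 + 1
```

Let's trace through this code step by step.

Initialize: temp = 12
Entering loop: for k in range(6):
After iteration 1: k = 0, temp = 6
After iteration 2: k = 1, temp = 3
After iteration 3: k = 2, temp = 10
After iteration 4: k = 3, temp = 5
After iteration 5: k = 4, temp = 16
After iteration 6: k = 5, temp = 8
Loop ends.

Final answer: 8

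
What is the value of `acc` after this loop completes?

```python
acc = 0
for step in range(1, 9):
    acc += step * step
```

Let's trace through this code step by step.

Initialize: acc = 0
Entering loop: for step in range(1, 9):
After iteration 1: step = 1, acc = 1
After iteration 2: step = 2, acc = 5
After iteration 3: step = 3, acc = 14
After iteration 4: step = 4, acc = 30
After iteration 5: step = 5, acc = 55
After iteration 6: step = 6, acc = 91
After iteration 7: step = 7, acc = 140
After iteration 8: step = 8, acc = 204
Loop ends.

Final answer: 204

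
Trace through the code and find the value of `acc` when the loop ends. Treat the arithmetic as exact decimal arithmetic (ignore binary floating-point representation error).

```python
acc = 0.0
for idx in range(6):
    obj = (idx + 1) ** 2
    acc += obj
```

Let's trace through this code step by step.

Initialize: acc = 0.0
Entering loop: for idx in range(6):
After iteration 1: idx = 0, acc = 1.0, obj = 1
After iteration 2: idx = 1, acc = 5.0, obj = 4
After iteration 3: idx = 2, acc = 14.0, obj = 9
After iteration 4: idx = 3, acc = 30.0, obj = 16
After iteration 5: idx = 4, acc = 55.0, obj = 25
After iteration 6: idx = 5, acc = 91.0, obj = 36
Loop ends.

Final answer: 91.0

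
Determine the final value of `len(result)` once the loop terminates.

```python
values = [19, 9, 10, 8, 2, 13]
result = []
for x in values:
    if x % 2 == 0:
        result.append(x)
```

Let's trace through this code step by step.

Initialize: values = [19, 9, 10, 8, 2, 13]
Initialize: result = []
Entering loop: for x in values:
After iteration 1: x = 19, result = []
After iteration 2: x = 9, result = []
After iteration 3: x = 10, result = [10]
After iteration 4: x = 8, result = [10, 8]
After iteration 5: x = 2, result = [10, 8, 2]
After iteration 6: x = 13, result = [10, 8, 2]
Loop ends.
len(result) = 3

Final answer: 3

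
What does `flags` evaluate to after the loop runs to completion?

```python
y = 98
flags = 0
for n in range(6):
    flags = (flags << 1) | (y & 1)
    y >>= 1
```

Let's trace through this code step by step.

Initialize: y = 98
Initialize: flags = 0
Entering loop: for n in range(6):
After iteration 1: n = 0, y = 49, flags = 0
After iteration 2: n = 1, y = 24, flags = 1
After iteration 3: n = 2, y = 12, flags = 2
After iteration 4: n = 3, y = 6, flags = 4
After iteration 5: n = 4, y = 3, flags = 8
After iteration 6: n = 5, y = 1, flags = 17
Loop ends.

Final answer: 17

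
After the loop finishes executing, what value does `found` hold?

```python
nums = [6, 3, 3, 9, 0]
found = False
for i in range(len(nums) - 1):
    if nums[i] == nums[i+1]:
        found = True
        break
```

Let's trace through this code step by step.

Initialize: nums = [6, 3, 3, 9, 0]
Initialize: found = False
Entering loop: for i in range(len(nums) - 1):
After iteration 1: i = 0, found = False
After iteration 2: i = 1, found = True
Loop ends.

Final answer: True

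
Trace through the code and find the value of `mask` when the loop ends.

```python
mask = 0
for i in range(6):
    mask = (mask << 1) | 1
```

Let's trace through this code step by step.

Initialize: mask = 0
Entering loop: for i in range(6):
After iteration 1: i = 0, mask = 1
After iteration 2: i = 1, mask = 3
After iteration 3: i = 2, mask = 7
After iteration 4: i = 3, mask = 15
After iteration 5: i = 4, mask = 31
After iteration 6: i = 5, mask = 63
Loop ends.

Final answer: 63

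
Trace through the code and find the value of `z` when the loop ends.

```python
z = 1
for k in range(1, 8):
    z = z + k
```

Let's trace through this code step by step.

Initialize: z = 1
Entering loop: for k in range(1, 8):
After iteration 1: k = 1, z = 2
After iteration 2: k = 2, z = 4
After iteration 3: k = 3, z = 7
After iteration 4: k = 4, z = 11
After iteration 5: k = 5, z = 16
After iteration 6: k = 6, z = 22
After iteration 7: k = 7, z = 29
Loop ends.

Final answer: 29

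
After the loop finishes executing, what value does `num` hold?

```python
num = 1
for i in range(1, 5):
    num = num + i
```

Let's trace through this code step by step.

Initialize: num = 1
Entering loop: for i in range(1, 5):
After iteration 1: i = 1, num = 2
After iteration 2: i = 2, num = 4
After iteration 3: i = 3, num = 7
After iteration 4: i = 4, num = 11
Loop ends.

Final answer: 11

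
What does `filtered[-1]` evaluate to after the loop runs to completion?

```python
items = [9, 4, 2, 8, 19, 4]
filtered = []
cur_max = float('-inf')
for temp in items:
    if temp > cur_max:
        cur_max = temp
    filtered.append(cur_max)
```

Let's trace through this code step by step.

Initialize: items = [9, 4, 2, 8, 19, 4]
Initialize: filtered = []
Initialize: cur_max = -inf
Entering loop: for temp in items:
After iteration 1: temp = 9, filtered = [9], cur_max = 9
After iteration 2: temp = 4, filtered = [9, 9], cur_max = 9
After iteration 3: temp = 2, filtered = [9, 9, 9], cur_max = 9
After iteration 4: temp = 8, filtered = [9, 9, 9, 9], cur_max = 9
After iteration 5: temp = 19, filtered = [9, 9, 9, 9, 19], cur_max = 19
After iteration 6: temp = 4, filtered = [9, 9, 9, 9, 19, 19], cur_max = 19
Loop ends.
filtered[-1] = 19

Final answer: 19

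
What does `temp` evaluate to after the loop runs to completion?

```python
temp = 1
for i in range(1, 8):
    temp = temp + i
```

Let's trace through this code step by step.

Initialize: temp = 1
Entering loop: for i in range(1, 8):
After iteration 1: i = 1, temp = 2
After iteration 2: i = 2, temp = 4
After iteration 3: i = 3, temp = 7
After iteration 4: i = 4, temp = 11
After iteration 5: i = 5, temp = 16
After iteration 6: i = 6, temp = 22
After iteration 7: i = 7, temp = 29
Loop ends.

Final answer: 29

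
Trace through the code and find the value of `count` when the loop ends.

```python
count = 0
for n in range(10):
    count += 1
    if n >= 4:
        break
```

Let's trace through this code step by step.

Initialize: count = 0
Entering loop: for n in range(10):
After iteration 1: n = 0, count = 1
After iteration 2: n = 1, count = 2
After iteration 3: n = 2, count = 3
After iteration 4: n = 3, count = 4
After iteration 5: n = 4, count = 5
Loop ends.

Final answer: 5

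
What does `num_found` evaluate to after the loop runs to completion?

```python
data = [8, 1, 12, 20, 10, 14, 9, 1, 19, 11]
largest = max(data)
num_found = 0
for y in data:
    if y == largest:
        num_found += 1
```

Let's trace through this code step by step.

Initialize: data = [8, 1, 12, 20, 10, 14, 9, 1, 19, 11]
Initialize: largest = 20
Initialize: num_found = 0
Entering loop: for y in data:
After iteration 1: y = 8, num_found = 0
After iteration 2: y = 1, num_found = 0
After iteration 3: y = 12, num_found = 0
After iteration 4: y = 20, num_found = 1
After iteration 5: y = 10, num_found = 1
After iteration 6: y = 14, num_found = 1
After iteration 7: y = 9, num_found = 1
After iteration 8: y = 1, num_found = 1
After iteration 9: y = 19, num_found = 1
After iteration 10: y = 11, num_found = 1
Loop ends.

Final answer: 1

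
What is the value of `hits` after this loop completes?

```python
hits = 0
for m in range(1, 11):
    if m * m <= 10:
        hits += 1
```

Let's trace through this code step by step.

Initialize: hits = 0
Entering loop: for m in range(1, 11):
After iteration 1: m = 1, hits = 1
After iteration 2: m = 2, hits = 2
After iteration 3: m = 3, hits = 3
After iteration 4: m = 4, hits = 3
After iteration 5: m = 5, hits = 3
After iteration 6: m = 6, hits = 3
After iteration 7: m = 7, hits = 3
After iteration 8: m = 8, hits = 3
After iteration 9: m = 9, hits = 3
After iteration 10: m = 10, hits = 3
Loop ends.

Final answer: 3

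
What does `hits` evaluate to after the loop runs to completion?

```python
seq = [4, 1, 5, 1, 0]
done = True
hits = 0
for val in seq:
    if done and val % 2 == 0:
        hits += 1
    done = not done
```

Let's trace through this code step by step.

Initialize: seq = [4, 1, 5, 1, 0]
Initialize: done = True
Initialize: hits = 0
Entering loop: for val in seq:
After iteration 1: val = 4, done = False, hits = 1
After iteration 2: val = 1, done = True, hits = 1
After iteration 3: val = 5, done = False, hits = 1
After iteration 4: val = 1, done = True, hits = 1
After iteration 5: val = 0, done = False, hits = 2
Loop ends.

Final answer: 2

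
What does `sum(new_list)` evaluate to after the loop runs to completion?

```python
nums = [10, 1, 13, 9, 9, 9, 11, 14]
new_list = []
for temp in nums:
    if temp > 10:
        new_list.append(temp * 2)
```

Let's trace through this code step by step.

Initialize: nums = [10, 1, 13, 9, 9, 9, 11, 14]
Initialize: new_list = []
Entering loop: for temp in nums:
After iteration 1: temp = 10, new_list = []
After iteration 2: temp = 1, new_list = []
After iteration 3: temp = 13, new_list = [26]
After iteration 4: temp = 9, new_list = [26]
After iteration 5: temp = 9, new_list = [26]
After iteration 6: temp = 9, new_list = [26]
After iteration 7: temp = 11, new_list = [26, 22]
After iteration 8: temp = 14, new_list = [26, 22, 28]
Loop ends.
sum(new_list) = 76

Final answer: 76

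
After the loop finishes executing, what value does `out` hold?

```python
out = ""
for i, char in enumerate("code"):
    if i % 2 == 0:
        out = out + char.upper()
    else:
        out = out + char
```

Let's trace through this code step by step.

Initialize: out = ''
Entering loop: for i, char in enumerate("code"):
After iteration 1: i = 0, char = 'c', out = 'C'
After iteration 2: i = 1, char = 'o', out = 'Co'
After iteration 3: i = 2, char = 'd', out = 'CoD'
After iteration 4: i = 3, char = 'e', out = 'CoDe'
Loop ends.

Final answer: 'CoDe'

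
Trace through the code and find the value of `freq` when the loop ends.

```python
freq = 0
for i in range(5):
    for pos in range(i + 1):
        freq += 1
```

Let's trace through this code step by step.

Initialize: freq = 0
Entering loop: for i in range(5):
After iteration 1: i = 0, freq = 1, pos = 0
After iteration 2: i = 1, freq = 3, pos = 1
After iteration 3: i = 2, freq = 6, pos = 2
After iteration 4: i = 3, freq = 10, pos = 3
After iteration 5: i = 4, freq = 15, pos = 4
Loop ends.

Final answer: 15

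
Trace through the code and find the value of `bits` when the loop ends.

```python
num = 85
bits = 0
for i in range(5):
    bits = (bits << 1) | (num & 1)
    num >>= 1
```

Let's trace through this code step by step.

Initialize: num = 85
Initialize: bits = 0
Entering loop: for i in range(5):
After iteration 1: i = 0, num = 42, bits = 1
After iteration 2: i = 1, num = 21, bits = 2
After iteration 3: i = 2, num = 10, bits = 5
After iteration 4: i = 3, num = 5, bits = 10
After iteration 5: i = 4, num = 2, bits = 21
Loop ends.

Final answer: 21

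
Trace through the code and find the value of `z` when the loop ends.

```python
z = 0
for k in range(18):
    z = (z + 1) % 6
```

Let's trace through this code step by step.

Initialize: z = 0
Entering loop: for k in range(18):
After iteration 1: k = 0, z = 1
After iteration 2: k = 1, z = 2
After iteration 3: k = 2, z = 3
After iteration 4: k = 3, z = 4
After iteration 5: k = 4, z = 5
After iteration 6: k = 5, z = 0
After iteration 7: k = 6, z = 1
After iteration 8: k = 7, z = 2
After iteration 9: k = 8, z = 3
After iteration 10: k = 9, z = 4
After iteration 11: k = 10, z = 5
After iteration 12: k = 11, z = 0
After iteration 13: k = 12, z = 1
After iteration 14: k = 13, z = 2
After iteration 15: k = 14, z = 3
After iteration 16: k = 15, z = 4
After iteration 17: k = 16, z = 5
After iteration 18: k = 17, z = 0
Loop ends.

Final answer: 0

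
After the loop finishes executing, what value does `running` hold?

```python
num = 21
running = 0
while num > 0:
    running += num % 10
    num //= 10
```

Let's trace through this code step by step.

Initialize: num = 21
Initialize: running = 0
Entering loop: while num > 0:
After iteration 1: num = 2, running = 1
After iteration 2: num = 0, running = 3
Loop ends.

Final answer: 3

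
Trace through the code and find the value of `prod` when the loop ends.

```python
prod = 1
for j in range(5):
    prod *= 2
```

Let's trace through this code step by step.

Initialize: prod = 1
Entering loop: for j in range(5):
After iteration 1: j = 0, prod = 2
After iteration 2: j = 1, prod = 4
After iteration 3: j = 2, prod = 8
After iteration 4: j = 3, prod = 16
After iteration 5: j = 4, prod = 32
Loop ends.

Final answer: 32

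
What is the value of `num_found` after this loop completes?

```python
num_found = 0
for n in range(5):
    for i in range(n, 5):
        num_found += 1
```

Let's trace through this code step by step.

Initialize: num_found = 0
Entering loop: for n in range(5):
After iteration 1: n = 0, num_found = 5
After iteration 2: n = 1, num_found = 9
After iteration 3: n = 2, num_found = 12
After iteration 4: n = 3, num_found = 14
After iteration 5: n = 4, num_found = 15
Loop ends.

Final answer: 15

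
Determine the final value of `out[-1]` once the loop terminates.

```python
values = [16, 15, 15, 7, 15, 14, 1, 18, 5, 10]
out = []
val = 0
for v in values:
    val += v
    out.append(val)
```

Let's trace through this code step by step.

Initialize: values = [16, 15, 15, 7, 15, 14, 1, 18, 5, 10]
Initialize: out = []
Initialize: val = 0
Entering loop: for v in values:
After iteration 1: v = 16, out = [16], val = 16
After iteration 2: v = 15, out = [16, 31], val = 31
After iteration 3: v = 15, out = [16, 31, 46], val = 46
After iteration 4: v = 7, out = [16, 31, 46, 53], val = 53
After iteration 5: v = 15, out = [16, 31, 46, 53, 68], val = 68
After iteration 6: v = 14, out = [16, 31, 46, 53, 68, 82], val = 82
After iteration 7: v = 1, out = [16, 31, 46, 53, 68, 82, 83], val = 83
After iteration 8: v = 18, out = [16, 31, 46, 53, 68, 82, 83, 101], val = 101
After iteration 9: v = 5, out = [16, 31, 46, 53, 68, 82, 83, 101, 106], val = 106
After iteration 10: v = 10, out = [16, 31, 46, 53, 68, 82, 83, 101, 106, 116], val = 116
Loop ends.
out[-1] = 116

Final answer: 116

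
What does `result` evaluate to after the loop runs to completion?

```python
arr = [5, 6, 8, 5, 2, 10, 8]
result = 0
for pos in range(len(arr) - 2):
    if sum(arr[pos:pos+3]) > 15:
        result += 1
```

Let's trace through this code step by step.

Initialize: arr = [5, 6, 8, 5, 2, 10, 8]
Initialize: result = 0
Entering loop: for pos in range(len(arr) - 2):
After iteration 1: pos = 0, result = 1
After iteration 2: pos = 1, result = 2
After iteration 3: pos = 2, result = 2
After iteration 4: pos = 3, result = 3
After iteration 5: pos = 4, result = 4
Loop ends.

Final answer: 4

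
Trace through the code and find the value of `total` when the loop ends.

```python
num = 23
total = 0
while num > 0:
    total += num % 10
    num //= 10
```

Let's trace through this code step by step.

Initialize: num = 23
Initialize: total = 0
Entering loop: while num > 0:
After iteration 1: num = 2, total = 3
After iteration 2: num = 0, total = 5
Loop ends.

Final answer: 5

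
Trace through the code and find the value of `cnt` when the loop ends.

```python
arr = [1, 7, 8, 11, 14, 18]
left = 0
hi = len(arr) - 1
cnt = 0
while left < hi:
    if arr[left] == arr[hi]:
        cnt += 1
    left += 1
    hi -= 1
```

Let's trace through this code step by step.

Initialize: arr = [1, 7, 8, 11, 14, 18]
Initialize: left = 0
Initialize: hi = 5
Initialize: cnt = 0
Entering loop: while left < hi:
After iteration 1: left = 1, hi = 4, cnt = 0
After iteration 2: left = 2, hi = 3, cnt = 0
After iteration 3: left = 3, hi = 2, cnt = 0
Loop ends.

Final answer: 0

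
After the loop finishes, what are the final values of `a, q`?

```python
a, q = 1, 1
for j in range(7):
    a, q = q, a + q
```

Let's trace through this code step by step.

Initialize: a = 1
Initialize: q = 1
Entering loop: for j in range(7):
After iteration 1: j = 0, a = 1, q = 2
After iteration 2: j = 1, a = 2, q = 3
After iteration 3: j = 2, a = 3, q = 5
After iteration 4: j = 3, a = 5, q = 8
After iteration 5: j = 4, a = 8, q = 13
After iteration 6: j = 5, a = 13, q = 21
After iteration 7: j = 6, a = 21, q = 34
Loop ends.

Final answer: 21, 34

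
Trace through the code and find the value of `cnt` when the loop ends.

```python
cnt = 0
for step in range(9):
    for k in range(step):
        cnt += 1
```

Let's trace through this code step by step.

Initialize: cnt = 0
Entering loop: for step in range(9):
After iteration 1: step = 0, cnt = 0
After iteration 2: step = 1, cnt = 1, k = 0
After iteration 3: step = 2, cnt = 3, k = 1
After iteration 4: step = 3, cnt = 6, k = 2
After iteration 5: step = 4, cnt = 10, k = 3
After iteration 6: step = 5, cnt = 15, k = 4
After iteration 7: step = 6, cnt = 21, k = 5
After iteration 8: step = 7, cnt = 28, k = 6
After iteration 9: step = 8, cnt = 36, k = 7
Loop ends.

Final answer: 36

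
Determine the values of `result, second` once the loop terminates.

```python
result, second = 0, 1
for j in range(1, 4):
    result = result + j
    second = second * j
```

Let's trace through this code step by step.

Initialize: result = 0
Initialize: second = 1
Entering loop: for j in range(1, 4):
After iteration 1: j = 1, result = 1, second = 1
After iteration 2: j = 2, result = 3, second = 2
After iteration 3: j = 3, result = 6, second = 6
Loop ends.

Final answer: 6, 6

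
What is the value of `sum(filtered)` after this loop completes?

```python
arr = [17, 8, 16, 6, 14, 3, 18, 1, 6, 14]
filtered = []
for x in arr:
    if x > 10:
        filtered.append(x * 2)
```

Let's trace through this code step by step.

Initialize: arr = [17, 8, 16, 6, 14, 3, 18, 1, 6, 14]
Initialize: filtered = []
Entering loop: for x in arr:
After iteration 1: x = 17, filtered = [34]
After iteration 2: x = 8, filtered = [34]
After iteration 3: x = 16, filtered = [34, 32]
After iteration 4: x = 6, filtered = [34, 32]
After iteration 5: x = 14, filtered = [34, 32, 28]
After iteration 6: x = 3, filtered = [34, 32, 28]
After iteration 7: x = 18, filtered = [34, 32, 28, 36]
After iteration 8: x = 1, filtered = [34, 32, 28, 36]
After iteration 9: x = 6, filtered = [34, 32, 28, 36]
After iteration 10: x = 14, filtered = [34, 32, 28, 36, 28]
Loop ends.
sum(filtered) = 158

Final answer: 158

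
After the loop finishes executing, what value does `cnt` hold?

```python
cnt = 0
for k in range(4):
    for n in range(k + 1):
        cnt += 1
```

Let's trace through this code step by step.

Initialize: cnt = 0
Entering loop: for k in range(4):
After iteration 1: k = 0, cnt = 1, n = 0
After iteration 2: k = 1, cnt = 3, n = 1
After iteration 3: k = 2, cnt = 6, n = 2
After iteration 4: k = 3, cnt = 10, n = 3
Loop ends.

Final answer: 10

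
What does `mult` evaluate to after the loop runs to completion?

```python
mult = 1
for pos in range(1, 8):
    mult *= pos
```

Let's trace through this code step by step.

Initialize: mult = 1
Entering loop: for pos in range(1, 8):
After iteration 1: pos = 1, mult = 1
After iteration 2: pos = 2, mult = 2
After iteration 3: pos = 3, mult = 6
After iteration 4: pos = 4, mult = 24
After iteration 5: pos = 5, mult = 120
After iteration 6: pos = 6, mult = 720
After iteration 7: pos = 7, mult = 5040
Loop ends.

Final answer: 5040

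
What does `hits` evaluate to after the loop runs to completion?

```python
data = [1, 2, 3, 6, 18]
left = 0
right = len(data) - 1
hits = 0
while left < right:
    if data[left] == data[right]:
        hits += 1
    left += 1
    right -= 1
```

Let's trace through this code step by step.

Initialize: data = [1, 2, 3, 6, 18]
Initialize: left = 0
Initialize: right = 4
Initialize: hits = 0
Entering loop: while left < right:
After iteration 1: left = 1, right = 3, hits = 0
After iteration 2: left = 2, right = 2, hits = 0
Loop ends.

Final answer: 0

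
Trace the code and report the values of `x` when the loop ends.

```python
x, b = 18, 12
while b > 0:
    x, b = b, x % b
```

Let's trace through this code step by step.

Initialize: x = 18
Initialize: b = 12
Entering loop: while b > 0:
After iteration 1: x = 12, b = 6
After iteration 2: x = 6, b = 0
Loop ends.

Final answer: 6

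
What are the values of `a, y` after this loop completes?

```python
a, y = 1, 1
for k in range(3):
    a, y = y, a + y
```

Let's trace through this code step by step.

Initialize: a = 1
Initialize: y = 1
Entering loop: for k in range(3):
After iteration 1: k = 0, a = 1, y = 2
After iteration 2: k = 1, a = 2, y = 3
After iteration 3: k = 2, a = 3, y = 5
Loop ends.

Final answer: 3, 5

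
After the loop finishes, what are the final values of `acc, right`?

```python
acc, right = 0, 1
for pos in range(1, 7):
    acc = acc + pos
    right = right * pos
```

Let's trace through this code step by step.

Initialize: acc = 0
Initialize: right = 1
Entering loop: for pos in range(1, 7):
After iteration 1: pos = 1, acc = 1, right = 1
After iteration 2: pos = 2, acc = 3, right = 2
After iteration 3: pos = 3, acc = 6, right = 6
After iteration 4: pos = 4, acc = 10, right = 24
After iteration 5: pos = 5, acc = 15, right = 120
After iteration 6: pos = 6, acc = 21, right = 720
Loop ends.

Final answer: 21, 720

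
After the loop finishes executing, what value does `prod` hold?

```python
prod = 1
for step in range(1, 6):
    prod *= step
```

Let's trace through this code step by step.

Initialize: prod = 1
Entering loop: for step in range(1, 6):
After iteration 1: step = 1, prod = 1
After iteration 2: step = 2, prod = 2
After iteration 3: step = 3, prod = 6
After iteration 4: step = 4, prod = 24
After iteration 5: step = 5, prod = 120
Loop ends.

Final answer: 120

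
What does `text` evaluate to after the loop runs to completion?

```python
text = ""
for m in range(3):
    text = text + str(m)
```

Let's trace through this code step by step.

Initialize: text = ''
Entering loop: for m in range(3):
After iteration 1: m = 0, text = '0'
After iteration 2: m = 1, text = '01'
After iteration 3: m = 2, text = '012'
Loop ends.

Final answer: '012'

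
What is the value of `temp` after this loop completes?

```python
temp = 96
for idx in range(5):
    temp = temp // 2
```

Let's trace through this code step by step.

Initialize: temp = 96
Entering loop: for idx in range(5):
After iteration 1: idx = 0, temp = 48
After iteration 2: idx = 1, temp = 24
After iteration 3: idx = 2, temp = 12
After iteration 4: idx = 3, temp = 6
After iteration 5: idx = 4, temp = 3
Loop ends.

Final answer: 3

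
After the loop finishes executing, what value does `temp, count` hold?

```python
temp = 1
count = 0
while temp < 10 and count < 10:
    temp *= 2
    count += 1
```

Let's trace through this code step by step.

Initialize: temp = 1
Initialize: count = 0
Entering loop: while temp < 10 and count < 10:
After iteration 1: temp = 2, count = 1
After iteration 2: temp = 4, count = 2
After iteration 3: temp = 8, count = 3
After iteration 4: temp = 16, count = 4
Loop ends.

Final answer: 16, 4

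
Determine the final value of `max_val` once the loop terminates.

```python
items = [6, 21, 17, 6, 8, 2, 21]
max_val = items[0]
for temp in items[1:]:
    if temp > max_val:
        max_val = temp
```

Let's trace through this code step by step.

Initialize: items = [6, 21, 17, 6, 8, 2, 21]
Initialize: max_val = 6
Entering loop: for temp in items[1:]:
After iteration 1: temp = 21, max_val = 21
After iteration 2: temp = 17, max_val = 21
After iteration 3: temp = 6, max_val = 21
After iteration 4: temp = 8, max_val = 21
After iteration 5: temp = 2, max_val = 21
After iteration 6: temp = 21, max_val = 21
Loop ends.

Final answer: 21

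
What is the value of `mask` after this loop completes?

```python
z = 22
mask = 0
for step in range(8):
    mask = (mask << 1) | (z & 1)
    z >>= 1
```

Let's trace through this code step by step.

Initialize: z = 22
Initialize: mask = 0
Entering loop: for step in range(8):
After iteration 1: step = 0, z = 11, mask = 0
After iteration 2: step = 1, z = 5, mask = 1
After iteration 3: step = 2, z = 2, mask = 3
After iteration 4: step = 3, z = 1, mask = 6
After iteration 5: step = 4, z = 0, mask = 13
After iteration 6: step = 5, z = 0, mask = 26
After iteration 7: step = 6, z = 0, mask = 52
After iteration 8: step = 7, z = 0, mask = 104
Loop ends.

Final answer: 104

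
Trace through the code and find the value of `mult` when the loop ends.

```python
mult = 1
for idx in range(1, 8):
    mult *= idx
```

Let's trace through this code step by step.

Initialize: mult = 1
Entering loop: for idx in range(1, 8):
After iteration 1: idx = 1, mult = 1
After iteration 2: idx = 2, mult = 2
After iteration 3: idx = 3, mult = 6
After iteration 4: idx = 4, mult = 24
After iteration 5: idx = 5, mult = 120
After iteration 6: idx = 6, mult = 720
After iteration 7: idx = 7, mult = 5040
Loop ends.

Final answer: 5040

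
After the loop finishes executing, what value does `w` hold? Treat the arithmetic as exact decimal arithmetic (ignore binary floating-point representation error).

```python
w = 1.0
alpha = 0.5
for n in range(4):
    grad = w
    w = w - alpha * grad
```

Let's trace through this code step by step.

Initialize: w = 1.0
Initialize: alpha = 0.5
Entering loop: for n in range(4):
After iteration 1: n = 0, w = 0.5, grad = 1.0
After iteration 2: n = 1, w = 0.25, grad = 0.5
After iteration 3: n = 2, w = 0.125, grad = 0.25
After iteration 4: n = 3, w = 0.0625, grad = 0.125
Loop ends.

Final answer: 0.0625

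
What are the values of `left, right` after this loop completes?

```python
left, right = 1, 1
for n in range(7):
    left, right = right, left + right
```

Let's trace through this code step by step.

Initialize: left = 1
Initialize: right = 1
Entering loop: for n in range(7):
After iteration 1: n = 0, left = 1, right = 2
After iteration 2: n = 1, left = 2, right = 3
After iteration 3: n = 2, left = 3, right = 5
After iteration 4: n = 3, left = 5, right = 8
After iteration 5: n = 4, left = 8, right = 13
After iteration 6: n = 5, left = 13, right = 21
After iteration 7: n = 6, left = 21, right = 34
Loop ends.

Final answer: 21, 34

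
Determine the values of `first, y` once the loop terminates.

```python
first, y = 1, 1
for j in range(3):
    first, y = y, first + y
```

Let's trace through this code step by step.

Initialize: first = 1
Initialize: y = 1
Entering loop: for j in range(3):
After iteration 1: j = 0, first = 1, y = 2
After iteration 2: j = 1, first = 2, y = 3
After iteration 3: j = 2, first = 3, y = 5
Loop ends.

Final answer: 3, 5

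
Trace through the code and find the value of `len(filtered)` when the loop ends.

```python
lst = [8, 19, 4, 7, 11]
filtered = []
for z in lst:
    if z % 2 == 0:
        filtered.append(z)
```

Let's trace through this code step by step.

Initialize: lst = [8, 19, 4, 7, 11]
Initialize: filtered = []
Entering loop: for z in lst:
After iteration 1: z = 8, filtered = [8]
After iteration 2: z = 19, filtered = [8]
After iteration 3: z = 4, filtered = [8, 4]
After iteration 4: z = 7, filtered = [8, 4]
After iteration 5: z = 11, filtered = [8, 4]
Loop ends.
len(filtered) = 2

Final answer: 2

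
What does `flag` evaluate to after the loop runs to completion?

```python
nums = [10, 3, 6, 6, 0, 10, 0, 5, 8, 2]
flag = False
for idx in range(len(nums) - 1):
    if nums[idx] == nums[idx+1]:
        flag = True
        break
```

Let's trace through this code step by step.

Initialize: nums = [10, 3, 6, 6, 0, 10, 0, 5, 8, 2]
Initialize: flag = False
Entering loop: for idx in range(len(nums) - 1):
After iteration 1: idx = 0, flag = False
After iteration 2: idx = 1, flag = False
After iteration 3: idx = 2, flag = True
Loop ends.

Final answer: True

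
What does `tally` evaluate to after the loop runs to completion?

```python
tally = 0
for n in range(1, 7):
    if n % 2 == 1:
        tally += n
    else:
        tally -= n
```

Let's trace through this code step by step.

Initialize: tally = 0
Entering loop: for n in range(1, 7):
After iteration 1: n = 1, tally = 1
After iteration 2: n = 2, tally = -1
After iteration 3: n = 3, tally = 2
After iteration 4: n = 4, tally = -2
After iteration 5: n = 5, tally = 3
After iteration 6: n = 6, tally = -3
Loop ends.

Final answer: -3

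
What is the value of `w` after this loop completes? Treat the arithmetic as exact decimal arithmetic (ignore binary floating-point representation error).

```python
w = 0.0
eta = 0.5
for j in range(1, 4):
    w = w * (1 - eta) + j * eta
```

Let's trace through this code step by step.

Initialize: w = 0.0
Initialize: eta = 0.5
Entering loop: for j in range(1, 4):
After iteration 1: j = 1, w = 0.5
After iteration 2: j = 2, w = 1.25
After iteration 3: j = 3, w = 2.125
Loop ends.

Final answer: 2.125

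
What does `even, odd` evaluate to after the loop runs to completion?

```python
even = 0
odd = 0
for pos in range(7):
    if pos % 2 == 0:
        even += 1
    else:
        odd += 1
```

Let's trace through this code step by step.

Initialize: even = 0
Initialize: odd = 0
Entering loop: for pos in range(7):
After iteration 1: pos = 0, even = 1, odd = 0
After iteration 2: pos = 1, even = 1, odd = 1
After iteration 3: pos = 2, even = 2, odd = 1
After iteration 4: pos = 3, even = 2, odd = 2
After iteration 5: pos = 4, even = 3, odd = 2
After iteration 6: pos = 5, even = 3, odd = 3
After iteration 7: pos = 6, even = 4, odd = 3
Loop ends.

Final answer: 4, 3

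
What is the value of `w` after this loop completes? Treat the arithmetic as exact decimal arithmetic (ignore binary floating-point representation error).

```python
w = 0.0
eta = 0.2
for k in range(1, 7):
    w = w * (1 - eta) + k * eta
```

Let's trace through this code step by step.

Initialize: w = 0.0
Initialize: eta = 0.2
Entering loop: for k in range(1, 7):
After iteration 1: k = 1, w = 0.2
After iteration 2: k = 2, w = 0.56
After iteration 3: k = 3, w = 1.048
After iteration 4: k = 4, w = 1.6384
After iteration 5: k = 5, w = 2.31072
After iteration 6: k = 6, w = 3.048576
Loop ends.

Final answer: 3.048576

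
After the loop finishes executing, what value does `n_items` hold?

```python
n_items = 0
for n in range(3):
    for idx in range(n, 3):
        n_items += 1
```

Let's trace through this code step by step.

Initialize: n_items = 0
Entering loop: for n in range(3):
After iteration 1: n = 0, n_items = 3
After iteration 2: n = 1, n_items = 5
After iteration 3: n = 2, n_items = 6
Loop ends.

Final answer: 6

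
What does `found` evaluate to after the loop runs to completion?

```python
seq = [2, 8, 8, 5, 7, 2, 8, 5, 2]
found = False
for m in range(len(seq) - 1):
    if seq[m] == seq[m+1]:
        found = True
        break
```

Let's trace through this code step by step.

Initialize: seq = [2, 8, 8, 5, 7, 2, 8, 5, 2]
Initialize: found = False
Entering loop: for m in range(len(seq) - 1):
After iteration 1: m = 0, found = False
After iteration 2: m = 1, found = True
Loop ends.

Final answer: True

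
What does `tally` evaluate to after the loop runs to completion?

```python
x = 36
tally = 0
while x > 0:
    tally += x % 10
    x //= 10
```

Let's trace through this code step by step.

Initialize: x = 36
Initialize: tally = 0
Entering loop: while x > 0:
After iteration 1: x = 3, tally = 6
After iteration 2: x = 0, tally = 9
Loop ends.

Final answer: 9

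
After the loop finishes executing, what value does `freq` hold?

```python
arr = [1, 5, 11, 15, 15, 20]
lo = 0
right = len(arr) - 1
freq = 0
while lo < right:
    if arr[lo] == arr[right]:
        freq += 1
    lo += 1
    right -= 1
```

Let's trace through this code step by step.

Initialize: arr = [1, 5, 11, 15, 15, 20]
Initialize: lo = 0
Initialize: right = 5
Initialize: freq = 0
Entering loop: while lo < right:
After iteration 1: lo = 1, right = 4, freq = 0
After iteration 2: lo = 2, right = 3, freq = 0
After iteration 3: lo = 3, right = 2, freq = 0
Loop ends.

Final answer: 0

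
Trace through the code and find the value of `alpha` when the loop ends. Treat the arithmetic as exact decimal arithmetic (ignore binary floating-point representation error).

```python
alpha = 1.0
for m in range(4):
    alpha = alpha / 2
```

Let's trace through this code step by step.

Initialize: alpha = 1.0
Entering loop: for m in range(4):
After iteration 1: m = 0, alpha = 0.5
After iteration 2: m = 1, alpha = 0.25
After iteration 3: m = 2, alpha = 0.125
After iteration 4: m = 3, alpha = 0.0625
Loop ends.

Final answer: 0.0625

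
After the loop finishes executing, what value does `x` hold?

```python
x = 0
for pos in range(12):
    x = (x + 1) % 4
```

Let's trace through this code step by step.

Initialize: x = 0
Entering loop: for pos in range(12):
After iteration 1: pos = 0, x = 1
After iteration 2: pos = 1, x = 2
After iteration 3: pos = 2, x = 3
After iteration 4: pos = 3, x = 0
After iteration 5: pos = 4, x = 1
After iteration 6: pos = 5, x = 2
After iteration 7: pos = 6, x = 3
After iteration 8: pos = 7, x = 0
After iteration 9: pos = 8, x = 1
After iteration 10: pos = 9, x = 2
After iteration 11: pos = 10, x = 3
After iteration 12: pos = 11, x = 0
Loop ends.

Final answer: 0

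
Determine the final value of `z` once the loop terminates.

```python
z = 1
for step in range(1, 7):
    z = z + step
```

Let's trace through this code step by step.

Initialize: z = 1
Entering loop: for step in range(1, 7):
After iteration 1: step = 1, z = 2
After iteration 2: step = 2, z = 4
After iteration 3: step = 3, z = 7
After iteration 4: step = 4, z = 11
After iteration 5: step = 5, z = 16
After iteration 6: step = 6, z = 22
Loop ends.

Final answer: 22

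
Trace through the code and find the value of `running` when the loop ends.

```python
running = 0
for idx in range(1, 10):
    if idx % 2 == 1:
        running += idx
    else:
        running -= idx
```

Let's trace through this code step by step.

Initialize: running = 0
Entering loop: for idx in range(1, 10):
After iteration 1: idx = 1, running = 1
After iteration 2: idx = 2, running = -1
After iteration 3: idx = 3, running = 2
After iteration 4: idx = 4, running = -2
After iteration 5: idx = 5, running = 3
After iteration 6: idx = 6, running = -3
After iteration 7: idx = 7, running = 4
After iteration 8: idx = 8, running = -4
After iteration 9: idx = 9, running = 5
Loop ends.

Final answer: 5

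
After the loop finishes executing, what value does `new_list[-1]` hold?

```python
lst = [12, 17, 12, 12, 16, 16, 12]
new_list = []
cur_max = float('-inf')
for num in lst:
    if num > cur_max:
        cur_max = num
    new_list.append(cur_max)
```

Let's trace through this code step by step.

Initialize: lst = [12, 17, 12, 12, 16, 16, 12]
Initialize: new_list = []
Initialize: cur_max = -inf
Entering loop: for num in lst:
After iteration 1: num = 12, new_list = [12], cur_max = 12
After iteration 2: num = 17, new_list = [12, 17], cur_max = 17
After iteration 3: num = 12, new_list = [12, 17, 17], cur_max = 17
After iteration 4: num = 12, new_list = [12, 17, 17, 17], cur_max = 17
After iteration 5: num = 16, new_list = [12, 17, 17, 17, 17], cur_max = 17
After iteration 6: num = 16, new_list = [12, 17, 17, 17, 17, 17], cur_max = 17
After iteration 7: num = 12, new_list = [12, 17, 17, 17, 17, 17, 17], cur_max = 17
Loop ends.
new_list[-1] = 17

Final answer: 17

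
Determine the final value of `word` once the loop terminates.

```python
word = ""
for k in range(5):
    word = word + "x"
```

Let's trace through this code step by step.

Initialize: word = ''
Entering loop: for k in range(5):
After iteration 1: k = 0, word = 'x'
After iteration 2: k = 1, word = 'xx'
After iteration 3: k = 2, word = 'xxx'
After iteration 4: k = 3, word = 'xxxx'
After iteration 5: k = 4, word = 'xxxxx'
Loop ends.

Final answer: 'xxxxx'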